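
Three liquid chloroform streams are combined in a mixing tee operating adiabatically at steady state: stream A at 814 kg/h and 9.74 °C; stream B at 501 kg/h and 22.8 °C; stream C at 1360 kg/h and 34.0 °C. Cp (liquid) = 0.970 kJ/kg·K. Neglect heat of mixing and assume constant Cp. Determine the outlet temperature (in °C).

T_out = 24.5 °C

Adiabatic, steady state ⇒ Σ ṁᵢCp,ᵢ(T_out − Tᵢ) = 0
T_out = Σ ṁᵢCp,ᵢTᵢ / Σ ṁᵢCp,ᵢ
      = 63623 / 2594.8 = 24.52 °C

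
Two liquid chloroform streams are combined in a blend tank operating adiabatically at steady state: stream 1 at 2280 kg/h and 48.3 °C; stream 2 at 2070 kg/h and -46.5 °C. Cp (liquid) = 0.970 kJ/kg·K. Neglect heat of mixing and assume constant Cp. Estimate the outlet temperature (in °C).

T_out = 3.19 °C

Energy balance with Q = 0: Σ ṁᵢCp,ᵢ(T_out − Tᵢ) = 0
Σ ṁᵢCp,ᵢTᵢ = 2280×0.970×48.3 + 2070×0.970×-46.5 = 13453
Σ ṁᵢCp,ᵢ = 2280×0.970 + 2070×0.970 = 4219.5
T_out = 13453 / 4219.5 = 3.1883 °C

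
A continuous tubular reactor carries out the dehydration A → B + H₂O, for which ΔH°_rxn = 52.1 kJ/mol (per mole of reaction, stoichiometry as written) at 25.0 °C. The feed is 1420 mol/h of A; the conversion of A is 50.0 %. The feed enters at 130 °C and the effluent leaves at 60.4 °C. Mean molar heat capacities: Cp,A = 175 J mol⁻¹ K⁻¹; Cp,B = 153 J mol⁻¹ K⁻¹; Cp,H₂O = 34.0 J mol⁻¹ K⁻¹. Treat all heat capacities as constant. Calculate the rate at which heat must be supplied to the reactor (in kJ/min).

Q_in = 333 kJ/min

Extent of reaction ξ = 0.500 × 1420 = 710 mol/h
Reaction term: ξ·ΔH°_rxn = 710 × 52.1 = 36991 kJ/h
Sensible, feed 130→25 °C: -26092 kJ/h
Outlet flows (mol/h): A 710, B 710, H₂O 710
Sensible, products 25→60.4 °C: 9098.5 kJ/h
Q = ΔH = 19997 kJ/h = 5.5547 kW
Heat supplied = 333.28 kJ/min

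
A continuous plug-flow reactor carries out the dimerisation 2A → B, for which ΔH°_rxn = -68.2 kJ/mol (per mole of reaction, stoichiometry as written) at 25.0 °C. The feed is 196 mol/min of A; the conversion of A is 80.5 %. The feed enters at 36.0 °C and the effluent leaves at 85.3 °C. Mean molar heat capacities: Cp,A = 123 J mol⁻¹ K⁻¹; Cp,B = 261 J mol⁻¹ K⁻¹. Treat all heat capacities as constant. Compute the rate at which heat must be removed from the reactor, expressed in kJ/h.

Extent of reaction ξ = 0.805 × 196 / 2 = 78.89 mol/min
Reaction term: ξ·ΔH°_rxn = 78.89 × -68.2 = -5380.3 kJ/min
Sensible, feed 36.0→25 °C: -265.19 kJ/min
Outlet flows (mol/min): A 38.22, B 78.89
Sensible, products 25→85.3 °C: 1525.1 kJ/min
Q = ΔH = -4120.4 kJ/min = -68.674 kW
Heat removed = 247230 kJ/h

Q_out = 247000 kJ/h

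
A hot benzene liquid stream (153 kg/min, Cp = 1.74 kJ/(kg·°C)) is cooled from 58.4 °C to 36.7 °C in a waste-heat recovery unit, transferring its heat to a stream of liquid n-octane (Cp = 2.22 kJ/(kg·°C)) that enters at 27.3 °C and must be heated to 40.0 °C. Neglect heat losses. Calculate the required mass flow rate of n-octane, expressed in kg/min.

ṁ_c = 205 kg/min

Heat released by hot stream: Q = 153 × 1.74 × (58.4 − 36.7) = 5777 kJ/min
Energy balance on cold side (adiabatic exchanger): Q = ṁ_c·Cp_c·(T_c,out − T_c,in)
ṁ_c = 5777 / [2.22 × (40.0 − 27.3)] = 204.9 kg/min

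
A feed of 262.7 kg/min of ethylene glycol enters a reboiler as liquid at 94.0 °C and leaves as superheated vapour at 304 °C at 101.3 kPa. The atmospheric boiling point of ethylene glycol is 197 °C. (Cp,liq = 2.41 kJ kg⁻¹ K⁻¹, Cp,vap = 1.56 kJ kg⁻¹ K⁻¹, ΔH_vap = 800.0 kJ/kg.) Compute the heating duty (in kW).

Q = 5320 kW

liquid 94.0→197 °C: 248.23 kJ/kg
vaporisation at 197 °C: 800 kJ/kg
vapour 197→304 °C: 166.92 kJ/kg
Δh = 248.23 + 800 + 166.92 = 1215.2 kJ/kg
Q = ṁ·Δh = 262.7 kg/min × 1215.2 kJ/kg = 319220 kJ/min
|Q| = 5320.3 kW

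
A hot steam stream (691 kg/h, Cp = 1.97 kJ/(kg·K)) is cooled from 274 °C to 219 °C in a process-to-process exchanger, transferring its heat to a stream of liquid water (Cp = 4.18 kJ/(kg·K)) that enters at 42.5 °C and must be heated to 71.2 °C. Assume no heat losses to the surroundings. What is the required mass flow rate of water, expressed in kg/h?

ṁ_c = 624 kg/h

Heat released by hot stream: Q = 691 × 1.97 × (274 − 219) = 74870 kJ/h
Energy balance on cold side (adiabatic exchanger): Q = ṁ_c·Cp_c·(T_c,out − T_c,in)
ṁ_c = 74870 / [4.18 × (71.2 − 42.5)] = 624.09 kg/h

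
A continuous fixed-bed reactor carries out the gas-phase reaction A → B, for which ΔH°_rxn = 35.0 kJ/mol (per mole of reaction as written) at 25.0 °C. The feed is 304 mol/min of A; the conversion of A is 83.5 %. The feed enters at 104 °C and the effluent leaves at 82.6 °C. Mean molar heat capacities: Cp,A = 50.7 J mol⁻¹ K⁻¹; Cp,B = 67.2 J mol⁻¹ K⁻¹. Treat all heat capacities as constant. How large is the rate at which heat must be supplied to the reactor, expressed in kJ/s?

Extent of reaction ξ = 0.835 × 304 = 253.84 mol/min
Reaction term: ξ·ΔH°_rxn = 253.84 × 35.0 = 8884.4 kJ/min
Sensible, feed 104→25 °C: -1217.6 kJ/min
Outlet flows (mol/min): A 50.16, B 253.84
Sensible, products 25→82.6 °C: 1129 kJ/min
Q = ΔH = 8795.8 kJ/min = 146.6 kW
Heat supplied = 146.6 kJ/s

Q_in = 147 kJ/s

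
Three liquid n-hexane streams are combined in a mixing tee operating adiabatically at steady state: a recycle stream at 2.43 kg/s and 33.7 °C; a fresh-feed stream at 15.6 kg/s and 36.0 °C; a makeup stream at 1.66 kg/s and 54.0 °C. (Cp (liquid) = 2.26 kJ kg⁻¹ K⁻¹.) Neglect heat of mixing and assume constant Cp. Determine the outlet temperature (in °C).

Energy balance with Q = 0: Σ ṁᵢCp,ᵢ(T_out − Tᵢ) = 0
T_out = Σ ṁᵢCp,ᵢTᵢ / Σ ṁᵢCp,ᵢ
      = 1656.9 / 44.499 = 37.234 °C

T_out = 37.2 °C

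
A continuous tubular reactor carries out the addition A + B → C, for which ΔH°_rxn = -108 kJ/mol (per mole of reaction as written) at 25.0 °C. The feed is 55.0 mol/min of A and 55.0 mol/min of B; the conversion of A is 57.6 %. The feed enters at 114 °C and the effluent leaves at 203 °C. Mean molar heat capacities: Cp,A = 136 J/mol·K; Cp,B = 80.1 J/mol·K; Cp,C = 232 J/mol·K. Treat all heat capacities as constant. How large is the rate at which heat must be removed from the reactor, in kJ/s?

Extent of reaction ξ = 0.576 × 55.0 = 31.68 mol/min
Reaction term: ξ·ΔH°_rxn = 31.68 × -108 = -3421.4 kJ/min
Sensible, feed 114→25 °C: -1057.8 kJ/min
Outlet flows (mol/min): A 23.32, B 23.32, C 31.68
Sensible, products 25→203 °C: 2205.3 kJ/min
Q = ΔH = -2274 kJ/min = -37.899 kW
Heat removed = 37.899 kJ/s

Q_out = 37.9 kJ/s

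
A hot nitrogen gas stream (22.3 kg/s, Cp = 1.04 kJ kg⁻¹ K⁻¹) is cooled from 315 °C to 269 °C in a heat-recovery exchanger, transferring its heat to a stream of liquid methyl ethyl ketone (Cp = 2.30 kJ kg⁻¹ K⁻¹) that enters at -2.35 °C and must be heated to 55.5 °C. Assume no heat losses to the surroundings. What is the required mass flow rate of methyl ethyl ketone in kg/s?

ṁ_c = 8.02 kg/s

Heat released by hot stream: Q = 22.3 × 1.04 × (315 − 269) = 1066.8 kJ/s
Energy balance on cold side (adiabatic exchanger): Q = ṁ_c·Cp_c·(T_c,out − T_c,in)
ṁ_c = 1066.8 / [2.30 × (55.5 − -2.35)] = 8.018 kg/s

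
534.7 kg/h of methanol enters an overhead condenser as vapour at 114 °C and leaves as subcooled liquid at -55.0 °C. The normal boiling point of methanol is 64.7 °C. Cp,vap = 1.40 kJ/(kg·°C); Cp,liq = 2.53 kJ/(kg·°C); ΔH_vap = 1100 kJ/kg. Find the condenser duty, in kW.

vapour 114→64.7 °C: -69.02 kJ/kg
condensation at 64.7 °C: -1100 kJ/kg
liquid 64.7→-55.0 °C: -302.84 kJ/kg
Δh = -69.02 + -1100 + -302.84 = -1471.9 kJ/kg
Q = ṁ·Δh = 534.7 kg/h × -1471.9 kJ/kg = -787000 kJ/h
|Q| = 218.61 kW

Q_c = 219 kW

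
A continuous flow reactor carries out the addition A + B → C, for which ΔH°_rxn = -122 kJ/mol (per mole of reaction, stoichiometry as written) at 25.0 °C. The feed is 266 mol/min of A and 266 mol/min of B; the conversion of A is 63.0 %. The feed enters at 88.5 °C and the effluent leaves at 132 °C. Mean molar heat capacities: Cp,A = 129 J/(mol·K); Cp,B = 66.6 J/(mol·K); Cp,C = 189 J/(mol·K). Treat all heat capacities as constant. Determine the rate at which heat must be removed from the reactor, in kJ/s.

Q_out = 305 kJ/s

Extent of reaction ξ = 0.630 × 266 = 167.58 mol/min
Reaction term: ξ·ΔH°_rxn = 167.58 × -122 = -20445 kJ/min
Sensible, feed 88.5→25 °C: -3303.9 kJ/min
Outlet flows (mol/min): A 98.42, B 98.42, C 167.58
Sensible, products 25→132 °C: 5448.8 kJ/min
Q = ΔH = -18300 kJ/min = -305 kW
Heat removed = 305 kJ/s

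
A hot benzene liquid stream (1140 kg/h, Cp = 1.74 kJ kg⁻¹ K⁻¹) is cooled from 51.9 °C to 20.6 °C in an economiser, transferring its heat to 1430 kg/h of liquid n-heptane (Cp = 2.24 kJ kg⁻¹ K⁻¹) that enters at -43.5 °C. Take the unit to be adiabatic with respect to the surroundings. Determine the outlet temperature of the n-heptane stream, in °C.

T_c,out = -24.1 °C

Heat released by hot stream: Q = 1140 × 1.74 × (51.9 − 20.6) = 62087 kJ/h
Energy balance on cold side (adiabatic exchanger): Q = ṁ_c·Cp_c·(T_c,out − T_c,in)
T_c,out = -43.5 + 62087/(1430 × 2.24) = -24.117 °C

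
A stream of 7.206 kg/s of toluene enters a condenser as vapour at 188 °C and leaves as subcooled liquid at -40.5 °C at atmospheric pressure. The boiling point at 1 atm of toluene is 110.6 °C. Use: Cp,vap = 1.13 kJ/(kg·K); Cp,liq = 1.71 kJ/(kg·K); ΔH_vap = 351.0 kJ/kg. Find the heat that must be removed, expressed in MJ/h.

Q_c = 18100 MJ/h

vapour 188→110.6 °C: -87.462 kJ/kg
condensation at 110.6 °C: -351 kJ/kg
liquid 110.6→-40.5 °C: -258.38 kJ/kg
Δh = -87.462 + -351 + -258.38 = -696.84 kJ/kg
Q = ṁ·Δh = 7.206 kg/s × -696.84 kJ/kg = -5021.5 kJ/s
|Q| = 5021.5 kW = 18077 MJ/h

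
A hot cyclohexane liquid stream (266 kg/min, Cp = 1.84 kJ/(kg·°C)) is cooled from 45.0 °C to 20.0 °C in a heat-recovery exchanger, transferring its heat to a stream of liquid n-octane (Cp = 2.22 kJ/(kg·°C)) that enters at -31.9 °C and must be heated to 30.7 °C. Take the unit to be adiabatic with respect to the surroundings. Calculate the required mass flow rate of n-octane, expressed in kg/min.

Heat released by hot stream: Q = 266 × 1.84 × (45.0 − 20.0) = 12236 kJ/min
Energy balance on cold side (adiabatic exchanger): Q = ṁ_c·Cp_c·(T_c,out − T_c,in)
ṁ_c = 12236 / [2.22 × (30.7 − -31.9)] = 88.047 kg/min

ṁ_c = 88.0 kg/min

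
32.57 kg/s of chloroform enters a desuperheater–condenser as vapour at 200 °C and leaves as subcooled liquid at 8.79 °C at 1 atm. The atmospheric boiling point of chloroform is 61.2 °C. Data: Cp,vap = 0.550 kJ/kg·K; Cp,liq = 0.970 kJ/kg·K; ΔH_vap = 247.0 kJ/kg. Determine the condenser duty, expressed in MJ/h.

vapour 200→61.2 °C: -76.34 kJ/kg
condensation at 61.2 °C: -247 kJ/kg
liquid 61.2→8.79 °C: -50.838 kJ/kg
Δh = -76.34 + -247 + -50.838 = -374.18 kJ/kg
Q = ṁ·Δh = 32.57 kg/s × -374.18 kJ/kg = -12187 kJ/s
|Q| = 12187 kW = 43873 MJ/h

Q_c = 43900 MJ/h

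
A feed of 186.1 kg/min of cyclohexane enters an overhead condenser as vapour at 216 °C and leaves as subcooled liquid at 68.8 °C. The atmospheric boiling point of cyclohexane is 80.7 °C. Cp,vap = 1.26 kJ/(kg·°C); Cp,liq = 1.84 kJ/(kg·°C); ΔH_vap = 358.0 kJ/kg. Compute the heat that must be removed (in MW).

vapour 216→80.7 °C: -170.48 kJ/kg
condensation at 80.7 °C: -358 kJ/kg
liquid 80.7→68.8 °C: -21.896 kJ/kg
Δh = -170.48 + -358 + -21.896 = -550.37 kJ/kg
Q = ṁ·Δh = 186.1 kg/min × -550.37 kJ/kg = -102420 kJ/min
|Q| = 1707.1 kW = 1.7071 MW

Q_c = 1.71 MW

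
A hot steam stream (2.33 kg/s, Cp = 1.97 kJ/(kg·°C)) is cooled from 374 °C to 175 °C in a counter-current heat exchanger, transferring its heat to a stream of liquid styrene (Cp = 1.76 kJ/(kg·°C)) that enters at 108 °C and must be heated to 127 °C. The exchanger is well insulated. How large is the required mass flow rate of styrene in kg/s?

ṁ_c = 27.3 kg/s

Heat released by hot stream: Q = 2.33 × 1.97 × (374 − 175) = 913.43 kJ/s
Energy balance on cold side (adiabatic exchanger): Q = ṁ_c·Cp_c·(T_c,out − T_c,in)
ṁ_c = 913.43 / [1.76 × (127 − 108)] = 27.315 kg/s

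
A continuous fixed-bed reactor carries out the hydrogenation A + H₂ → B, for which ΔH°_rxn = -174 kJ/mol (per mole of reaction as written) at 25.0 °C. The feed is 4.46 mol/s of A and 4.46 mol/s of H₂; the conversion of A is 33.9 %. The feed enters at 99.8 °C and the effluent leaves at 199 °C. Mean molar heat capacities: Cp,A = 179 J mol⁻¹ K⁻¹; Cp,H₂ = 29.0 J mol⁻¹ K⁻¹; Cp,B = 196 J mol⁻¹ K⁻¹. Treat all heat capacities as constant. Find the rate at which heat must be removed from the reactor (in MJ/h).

Extent of reaction ξ = 0.339 × 4.46 = 1.5119 mol/s
Reaction term: ξ·ΔH°_rxn = 1.5119 × -174 = -263.08 kJ/s
Sensible, feed 99.8→25 °C: -69.39 kJ/s
Outlet flows (mol/s): A 2.9481, H₂ 2.9481, B 1.5119
Sensible, products 25→199 °C: 158.26 kJ/s
Q = ΔH = -174.21 kJ/s = -174.21 kW
Heat removed = 627.15 MJ/h

Q_out = 627 MJ/h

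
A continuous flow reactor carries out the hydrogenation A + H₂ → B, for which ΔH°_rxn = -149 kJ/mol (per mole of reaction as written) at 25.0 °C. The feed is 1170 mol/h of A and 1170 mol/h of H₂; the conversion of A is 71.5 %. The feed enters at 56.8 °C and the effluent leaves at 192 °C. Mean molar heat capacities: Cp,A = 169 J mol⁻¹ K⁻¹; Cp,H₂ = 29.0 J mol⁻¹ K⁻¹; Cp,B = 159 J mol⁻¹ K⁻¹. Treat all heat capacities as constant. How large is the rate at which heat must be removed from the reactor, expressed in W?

Extent of reaction ξ = 0.715 × 1170 = 836.55 mol/h
Reaction term: ξ·ΔH°_rxn = 836.55 × -149 = -124650 kJ/h
Sensible, feed 56.8→25 °C: -7366.8 kJ/h
Outlet flows (mol/h): A 333.45, H₂ 333.45, B 836.55
Sensible, products 25→192 °C: 33239 kJ/h
Q = ΔH = -98774 kJ/h = -27.437 kW
Heat removed = 27437 W

Q_out = 27400 W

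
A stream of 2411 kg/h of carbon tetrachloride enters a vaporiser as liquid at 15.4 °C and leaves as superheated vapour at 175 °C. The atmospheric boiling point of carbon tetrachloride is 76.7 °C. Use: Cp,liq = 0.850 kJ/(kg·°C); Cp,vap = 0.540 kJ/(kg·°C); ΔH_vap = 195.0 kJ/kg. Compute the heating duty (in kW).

liquid 15.4→76.7 °C: 52.105 kJ/kg
vaporisation at 76.7 °C: 195 kJ/kg
vapour 76.7→175 °C: 53.082 kJ/kg
Δh = 52.105 + 195 + 53.082 = 300.19 kJ/kg
Q = ṁ·Δh = 2411 kg/h × 300.19 kJ/kg = 723750 kJ/h
|Q| = 201.04 kW

Q = 201 kW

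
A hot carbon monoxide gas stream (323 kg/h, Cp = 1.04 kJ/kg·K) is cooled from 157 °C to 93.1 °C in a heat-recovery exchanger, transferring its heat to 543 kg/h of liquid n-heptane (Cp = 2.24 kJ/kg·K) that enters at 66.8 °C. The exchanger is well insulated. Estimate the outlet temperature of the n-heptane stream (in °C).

Heat released by hot stream: Q = 323 × 1.04 × (157 − 93.1) = 21465 kJ/h
Energy balance on cold side (adiabatic exchanger): Q = ṁ_c·Cp_c·(T_c,out − T_c,in)
T_c,out = 66.8 + 21465/(543 × 2.24) = 84.448 °C

T_c,out = 84.4 °C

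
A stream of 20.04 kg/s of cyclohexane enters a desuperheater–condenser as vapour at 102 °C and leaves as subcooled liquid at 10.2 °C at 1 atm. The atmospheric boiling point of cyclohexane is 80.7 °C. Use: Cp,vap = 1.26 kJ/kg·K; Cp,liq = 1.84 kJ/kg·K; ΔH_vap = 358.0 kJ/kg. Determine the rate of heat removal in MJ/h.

Q_c = 37100 MJ/h

vapour 102→80.7 °C: -26.838 kJ/kg
condensation at 80.7 °C: -358 kJ/kg
liquid 80.7→10.2 °C: -129.72 kJ/kg
Δh = -26.838 + -358 + -129.72 = -514.56 kJ/kg
Q = ṁ·Δh = 20.04 kg/s × -514.56 kJ/kg = -10312 kJ/s
|Q| = 10312 kW = 37122 MJ/h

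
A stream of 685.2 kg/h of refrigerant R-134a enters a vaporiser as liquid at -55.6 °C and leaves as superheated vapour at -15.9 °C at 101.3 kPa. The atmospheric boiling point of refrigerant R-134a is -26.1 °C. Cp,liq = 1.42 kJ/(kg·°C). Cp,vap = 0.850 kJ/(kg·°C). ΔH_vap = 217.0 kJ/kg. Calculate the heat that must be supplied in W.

Q = 50900 W

liquid -55.6→-26.1 °C: 41.89 kJ/kg
vaporisation at -26.1 °C: 217 kJ/kg
vapour -26.1→-15.9 °C: 8.67 kJ/kg
Δh = 41.89 + 217 + 8.67 = 267.56 kJ/kg
Q = ṁ·Δh = 685.2 kg/h × 267.56 kJ/kg = 183330 kJ/h
|Q| = 50.926 kW = 50926 W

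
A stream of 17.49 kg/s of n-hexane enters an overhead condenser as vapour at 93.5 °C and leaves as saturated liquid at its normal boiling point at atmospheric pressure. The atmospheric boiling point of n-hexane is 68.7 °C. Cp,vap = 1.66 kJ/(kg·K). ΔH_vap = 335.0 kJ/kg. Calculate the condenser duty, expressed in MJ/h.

Q_c = 23700 MJ/h

vapour 93.5→68.7 °C: -41.168 kJ/kg
condensation at 68.7 °C: -335 kJ/kg
Δh = -41.168 + -335 = -376.17 kJ/kg
Q = ṁ·Δh = 17.49 kg/s × -376.17 kJ/kg = -6579.2 kJ/s
|Q| = 6579.2 kW = 23685 MJ/h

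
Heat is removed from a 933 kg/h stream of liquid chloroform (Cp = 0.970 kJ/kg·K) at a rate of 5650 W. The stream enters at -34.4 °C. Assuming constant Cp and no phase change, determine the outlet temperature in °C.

T_out = -56.9 °C

Q = 5650 W = 20340 kJ/h
ΔT = Q/(ṁ·Cp) = 20340/(933×0.970) = 22.475 K
T_out = -34.4 − 22.475 = -56.875 °C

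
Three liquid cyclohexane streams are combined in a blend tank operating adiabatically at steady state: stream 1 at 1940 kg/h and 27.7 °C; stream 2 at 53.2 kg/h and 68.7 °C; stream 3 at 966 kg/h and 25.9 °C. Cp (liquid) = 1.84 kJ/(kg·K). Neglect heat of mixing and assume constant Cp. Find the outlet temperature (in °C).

Energy balance with Q = 0: Σ ṁᵢCp,ᵢ(T_out − Tᵢ) = 0
T_out = Σ ṁᵢCp,ᵢTᵢ / Σ ṁᵢCp,ᵢ
      = 151640 / 5444.9 = 27.849 °C

T_out = 27.8 °C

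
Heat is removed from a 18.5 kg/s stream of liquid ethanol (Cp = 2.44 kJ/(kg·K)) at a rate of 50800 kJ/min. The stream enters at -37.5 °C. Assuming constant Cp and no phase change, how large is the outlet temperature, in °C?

Q = 50800 kJ/min = 846.67 kJ/s
ΔT = Q/(ṁ·Cp) = 846.67/(18.5×2.44) = 18.756 K
T_out = -37.5 − 18.756 = -56.256 °C

T_out = -56.3 °C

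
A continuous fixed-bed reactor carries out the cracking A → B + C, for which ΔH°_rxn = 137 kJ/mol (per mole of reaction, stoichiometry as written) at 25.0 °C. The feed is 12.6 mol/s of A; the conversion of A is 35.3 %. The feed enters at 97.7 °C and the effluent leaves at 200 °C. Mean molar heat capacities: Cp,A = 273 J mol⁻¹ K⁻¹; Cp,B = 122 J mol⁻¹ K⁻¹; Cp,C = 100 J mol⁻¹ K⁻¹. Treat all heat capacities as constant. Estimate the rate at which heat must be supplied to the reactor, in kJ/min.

Q_in = 55300 kJ/min

Extent of reaction ξ = 0.353 × 12.6 = 4.4478 mol/s
Reaction term: ξ·ΔH°_rxn = 4.4478 × 137 = 609.35 kJ/s
Sensible, feed 97.7→25 °C: -250.07 kJ/s
Outlet flows (mol/s): A 8.1522, B 4.4478, C 4.4478
Sensible, products 25→200 °C: 562.27 kJ/s
Q = ΔH = 921.54 kJ/s = 921.54 kW
Heat supplied = 55293 kJ/min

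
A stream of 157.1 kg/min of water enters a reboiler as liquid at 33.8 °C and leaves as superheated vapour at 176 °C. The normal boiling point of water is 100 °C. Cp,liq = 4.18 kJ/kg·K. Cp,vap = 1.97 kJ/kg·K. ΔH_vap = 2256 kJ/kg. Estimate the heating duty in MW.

Q = 7.02 MW

liquid 33.8→100 °C: 276.72 kJ/kg
vaporisation at 100 °C: 2256 kJ/kg
vapour 100→176 °C: 149.72 kJ/kg
Δh = 276.72 + 2256 + 149.72 = 2682.4 kJ/kg
Q = ṁ·Δh = 157.1 kg/min × 2682.4 kJ/kg = 421410 kJ/min
|Q| = 7023.5 kW = 7.0235 MW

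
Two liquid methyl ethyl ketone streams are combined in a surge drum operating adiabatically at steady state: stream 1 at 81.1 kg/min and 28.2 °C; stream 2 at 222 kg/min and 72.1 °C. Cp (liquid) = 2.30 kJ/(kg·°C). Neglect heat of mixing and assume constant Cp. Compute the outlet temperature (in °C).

T_out = 60.4 °C

No heat crosses the boundary, so H_out = H_in.
T_out = Σ ṁᵢCp,ᵢTᵢ / Σ ṁᵢCp,ᵢ
      = 42074 / 697.13 = 60.354 °C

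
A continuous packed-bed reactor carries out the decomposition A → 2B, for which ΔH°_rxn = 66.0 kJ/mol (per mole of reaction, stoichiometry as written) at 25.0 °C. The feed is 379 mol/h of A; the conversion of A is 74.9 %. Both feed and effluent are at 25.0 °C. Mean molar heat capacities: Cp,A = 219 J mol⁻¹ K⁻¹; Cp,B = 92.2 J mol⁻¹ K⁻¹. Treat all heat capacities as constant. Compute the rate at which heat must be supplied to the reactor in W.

Extent of reaction ξ = 0.749 × 379 = 283.87 mol/h
Reaction term: ξ·ΔH°_rxn = 283.87 × 66.0 = 18735 kJ/h
Q = ΔH = 18735 kJ/h = 5.2043 kW
Heat supplied = 5204.3 W

Q_in = 5200 W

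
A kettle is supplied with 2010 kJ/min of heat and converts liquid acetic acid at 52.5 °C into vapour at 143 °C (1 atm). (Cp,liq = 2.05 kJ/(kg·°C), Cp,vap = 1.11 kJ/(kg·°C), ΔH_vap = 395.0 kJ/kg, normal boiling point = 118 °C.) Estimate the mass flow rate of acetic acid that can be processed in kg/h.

ṁ = 217 kg/h

Δh = 2.05×(118−52.5) + 395.0 + 1.11×(143−118) = 557.02 kJ/kg
Q = 2010 kJ/min = 33.5 kJ/s = 120600 kJ/h
ṁ = Q/Δh = 120600 / 557.02 = 216.51 kg/h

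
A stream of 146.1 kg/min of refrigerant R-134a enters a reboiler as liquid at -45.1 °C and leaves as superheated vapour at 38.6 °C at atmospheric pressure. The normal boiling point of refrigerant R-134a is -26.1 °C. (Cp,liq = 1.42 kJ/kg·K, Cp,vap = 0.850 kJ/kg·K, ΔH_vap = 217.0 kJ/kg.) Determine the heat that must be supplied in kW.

liquid -45.1→-26.1 °C: 26.98 kJ/kg
vaporisation at -26.1 °C: 217 kJ/kg
vapour -26.1→38.6 °C: 54.995 kJ/kg
Δh = 26.98 + 217 + 54.995 = 298.98 kJ/kg
Q = ṁ·Δh = 146.1 kg/min × 298.98 kJ/kg = 43680 kJ/min
|Q| = 728 kW

Q = 728 kW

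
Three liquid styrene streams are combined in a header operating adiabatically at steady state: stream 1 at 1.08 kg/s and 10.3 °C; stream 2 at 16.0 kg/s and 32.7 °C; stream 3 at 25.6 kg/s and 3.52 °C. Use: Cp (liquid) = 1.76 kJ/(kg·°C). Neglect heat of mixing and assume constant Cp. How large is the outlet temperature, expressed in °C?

T_out = 14.6 °C

Adiabatic, steady state ⇒ Σ ṁᵢCp,ᵢ(T_out − Tᵢ) = 0
Σ ṁᵢCp,ᵢTᵢ = 1.08×1.76×10.3 + 16.0×1.76×32.7 + 25.6×1.76×3.52 = 1099
Σ ṁᵢCp,ᵢ = 1.08×1.76 + 16.0×1.76 + 25.6×1.76 = 75.117
T_out = 1099 / 75.117 = 14.631 °C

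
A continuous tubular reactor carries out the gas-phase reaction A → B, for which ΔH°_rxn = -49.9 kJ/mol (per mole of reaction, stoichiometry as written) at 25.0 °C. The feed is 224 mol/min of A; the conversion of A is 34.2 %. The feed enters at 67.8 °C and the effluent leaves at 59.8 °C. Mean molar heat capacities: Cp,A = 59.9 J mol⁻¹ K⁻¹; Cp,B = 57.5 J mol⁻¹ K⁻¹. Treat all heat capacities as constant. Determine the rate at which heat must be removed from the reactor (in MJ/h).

Extent of reaction ξ = 0.342 × 224 = 76.608 mol/min
Reaction term: ξ·ΔH°_rxn = 76.608 × -49.9 = -3822.7 kJ/min
Sensible, feed 67.8→25 °C: -574.27 kJ/min
Outlet flows (mol/min): A 147.39, B 76.608
Sensible, products 25→59.8 °C: 460.53 kJ/min
Q = ΔH = -3936.5 kJ/min = -65.608 kW
Heat removed = 236.19 MJ/h

Q_out = 236 MJ/h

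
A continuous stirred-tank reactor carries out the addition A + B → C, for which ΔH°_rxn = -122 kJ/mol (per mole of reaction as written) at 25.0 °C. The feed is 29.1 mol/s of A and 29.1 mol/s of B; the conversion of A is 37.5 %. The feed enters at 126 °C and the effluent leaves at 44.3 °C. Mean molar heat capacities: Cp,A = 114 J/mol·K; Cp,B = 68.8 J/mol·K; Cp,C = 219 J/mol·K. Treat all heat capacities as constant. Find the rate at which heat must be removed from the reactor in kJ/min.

Extent of reaction ξ = 0.375 × 29.1 = 10.913 mol/s
Reaction term: ξ·ΔH°_rxn = 10.913 × -122 = -1331.3 kJ/s
Sensible, feed 126→25 °C: -537.27 kJ/s
Outlet flows (mol/s): A 18.188, B 18.188, C 10.913
Sensible, products 25→44.3 °C: 110.29 kJ/s
Q = ΔH = -1758.3 kJ/s = -1758.3 kW
Heat removed = 105500 kJ/min

Q_out = 105000 kJ/min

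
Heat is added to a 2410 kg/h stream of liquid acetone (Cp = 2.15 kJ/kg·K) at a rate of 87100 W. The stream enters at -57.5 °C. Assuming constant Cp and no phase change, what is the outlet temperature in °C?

T_out = 3.02 °C

Q = 87100 W = 313560 kJ/h
ΔT = Q/(ṁ·Cp) = 313560/(2410×2.15) = 60.515 K
T_out = -57.5 + 60.515 = 3.0153 °C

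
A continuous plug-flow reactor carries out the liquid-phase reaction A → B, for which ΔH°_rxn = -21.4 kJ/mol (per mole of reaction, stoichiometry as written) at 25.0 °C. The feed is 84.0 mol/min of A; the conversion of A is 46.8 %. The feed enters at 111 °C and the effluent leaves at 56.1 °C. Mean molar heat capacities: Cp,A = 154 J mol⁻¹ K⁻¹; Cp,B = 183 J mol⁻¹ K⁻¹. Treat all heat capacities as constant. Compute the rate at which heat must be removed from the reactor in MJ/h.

Extent of reaction ξ = 0.468 × 84.0 = 39.312 mol/min
Reaction term: ξ·ΔH°_rxn = 39.312 × -21.4 = -841.28 kJ/min
Sensible, feed 111→25 °C: -1112.5 kJ/min
Outlet flows (mol/min): A 44.688, B 39.312
Sensible, products 25→56.1 °C: 437.77 kJ/min
Q = ΔH = -1516 kJ/min = -25.267 kW
Heat removed = 90.96 MJ/h

Q_out = 91.0 MJ/h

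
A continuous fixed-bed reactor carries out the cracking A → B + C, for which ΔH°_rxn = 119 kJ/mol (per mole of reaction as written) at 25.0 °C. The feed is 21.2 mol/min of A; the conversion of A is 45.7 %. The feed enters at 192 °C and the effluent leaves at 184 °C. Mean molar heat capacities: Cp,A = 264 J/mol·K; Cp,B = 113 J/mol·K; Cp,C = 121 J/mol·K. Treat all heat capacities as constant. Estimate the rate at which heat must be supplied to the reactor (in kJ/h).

Extent of reaction ξ = 0.457 × 21.2 = 9.6884 mol/min
Reaction term: ξ·ΔH°_rxn = 9.6884 × 119 = 1152.9 kJ/min
Sensible, feed 192→25 °C: -934.67 kJ/min
Outlet flows (mol/min): A 11.512, B 9.6884, C 9.6884
Sensible, products 25→184 °C: 843.68 kJ/min
Q = ΔH = 1061.9 kJ/min = 17.699 kW
Heat supplied = 63716 kJ/h

Q_in = 63700 kJ/h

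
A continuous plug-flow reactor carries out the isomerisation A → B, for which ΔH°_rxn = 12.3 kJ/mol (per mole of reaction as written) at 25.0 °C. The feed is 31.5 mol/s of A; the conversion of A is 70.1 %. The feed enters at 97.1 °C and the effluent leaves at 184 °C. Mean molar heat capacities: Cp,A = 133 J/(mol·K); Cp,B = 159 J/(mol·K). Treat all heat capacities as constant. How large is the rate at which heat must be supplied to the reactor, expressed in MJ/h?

Q_in = 2620 MJ/h

Extent of reaction ξ = 0.701 × 31.5 = 22.081 mol/s
Reaction term: ξ·ΔH°_rxn = 22.081 × 12.3 = 271.6 kJ/s
Sensible, feed 97.1→25 °C: -302.06 kJ/s
Outlet flows (mol/s): A 9.4185, B 22.081
Sensible, products 25→184 °C: 757.42 kJ/s
Q = ΔH = 726.95 kJ/s = 726.95 kW
Heat supplied = 2617 MJ/h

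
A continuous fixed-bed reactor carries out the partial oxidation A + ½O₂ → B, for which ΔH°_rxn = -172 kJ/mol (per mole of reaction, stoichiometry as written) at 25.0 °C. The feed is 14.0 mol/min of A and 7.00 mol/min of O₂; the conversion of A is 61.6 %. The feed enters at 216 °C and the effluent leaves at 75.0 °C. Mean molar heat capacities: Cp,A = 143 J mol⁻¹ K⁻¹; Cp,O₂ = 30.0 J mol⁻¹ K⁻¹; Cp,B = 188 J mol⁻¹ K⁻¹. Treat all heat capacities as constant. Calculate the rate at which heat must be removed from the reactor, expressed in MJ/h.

Extent of reaction ξ = 0.616 × 14.0 = 8.624 mol/min
Reaction term: ξ·ΔH°_rxn = 8.624 × -172 = -1483.3 kJ/min
Sensible, feed 216→25 °C: -422.49 kJ/min
Outlet flows (mol/min): A 5.376, O₂ 2.688, B 8.624
Sensible, products 25→75.0 °C: 123.54 kJ/min
Q = ΔH = -1782.3 kJ/min = -29.705 kW
Heat removed = 106.94 MJ/h

Q_out = 107 MJ/h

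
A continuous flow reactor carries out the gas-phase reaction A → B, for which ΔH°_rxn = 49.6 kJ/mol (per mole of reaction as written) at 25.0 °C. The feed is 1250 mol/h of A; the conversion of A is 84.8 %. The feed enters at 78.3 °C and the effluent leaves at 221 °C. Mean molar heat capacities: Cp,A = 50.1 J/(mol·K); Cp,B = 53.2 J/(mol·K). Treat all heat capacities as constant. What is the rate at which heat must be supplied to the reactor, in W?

Q_in = 17300 W

Extent of reaction ξ = 0.848 × 1250 = 1060 mol/h
Reaction term: ξ·ΔH°_rxn = 1060 × 49.6 = 52576 kJ/h
Sensible, feed 78.3→25 °C: -3337.9 kJ/h
Outlet flows (mol/h): A 190, B 1060
Sensible, products 25→221 °C: 12919 kJ/h
Q = ΔH = 62157 kJ/h = 17.266 kW
Heat supplied = 17266 W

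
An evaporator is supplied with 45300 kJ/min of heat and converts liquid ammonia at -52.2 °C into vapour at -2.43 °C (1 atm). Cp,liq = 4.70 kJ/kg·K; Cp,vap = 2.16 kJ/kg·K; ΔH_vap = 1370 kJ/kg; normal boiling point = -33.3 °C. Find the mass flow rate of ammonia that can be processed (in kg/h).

ṁ = 1780 kg/h

Δh = 4.70×(-33.3−-52.2) + 1370 + 2.16×(-2.43−-33.3) = 1525.5 kJ/kg
Q = 45300 kJ/min = 755 kJ/s = 2.718e+06 kJ/h
ṁ = Q/Δh = 2.718e+06 / 1525.5 = 1781.7 kg/h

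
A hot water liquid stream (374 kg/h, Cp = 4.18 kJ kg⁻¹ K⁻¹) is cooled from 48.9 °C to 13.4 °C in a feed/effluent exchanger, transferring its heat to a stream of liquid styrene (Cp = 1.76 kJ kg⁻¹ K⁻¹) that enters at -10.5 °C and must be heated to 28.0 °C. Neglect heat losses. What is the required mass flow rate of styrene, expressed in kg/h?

Heat released by hot stream: Q = 374 × 4.18 × (48.9 − 13.4) = 55498 kJ/h
Energy balance on cold side (adiabatic exchanger): Q = ṁ_c·Cp_c·(T_c,out − T_c,in)
ṁ_c = 55498 / [1.76 × (28.0 − -10.5)] = 819.04 kg/h

ṁ_c = 819 kg/h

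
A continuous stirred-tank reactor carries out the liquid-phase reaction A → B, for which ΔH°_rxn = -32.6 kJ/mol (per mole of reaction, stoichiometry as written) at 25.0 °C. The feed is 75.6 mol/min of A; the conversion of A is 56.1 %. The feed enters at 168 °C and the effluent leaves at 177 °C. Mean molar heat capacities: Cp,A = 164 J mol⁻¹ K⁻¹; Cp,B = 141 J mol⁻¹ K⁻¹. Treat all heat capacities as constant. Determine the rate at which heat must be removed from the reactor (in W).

Q_out = 23700 W

Extent of reaction ξ = 0.561 × 75.6 = 42.412 mol/min
Reaction term: ξ·ΔH°_rxn = 42.412 × -32.6 = -1382.6 kJ/min
Sensible, feed 168→25 °C: -1773 kJ/min
Outlet flows (mol/min): A 33.188, B 42.412
Sensible, products 25→177 °C: 1736.3 kJ/min
Q = ΔH = -1419.3 kJ/min = -23.655 kW
Heat removed = 23655 W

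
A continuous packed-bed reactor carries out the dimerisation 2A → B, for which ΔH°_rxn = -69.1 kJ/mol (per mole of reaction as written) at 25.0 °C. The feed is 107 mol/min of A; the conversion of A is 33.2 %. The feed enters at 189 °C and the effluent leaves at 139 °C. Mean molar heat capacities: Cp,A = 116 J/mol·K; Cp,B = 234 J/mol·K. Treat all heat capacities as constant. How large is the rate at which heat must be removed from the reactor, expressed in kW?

Extent of reaction ξ = 0.332 × 107 / 2 = 17.762 mol/min
Reaction term: ξ·ΔH°_rxn = 17.762 × -69.1 = -1227.4 kJ/min
Sensible, feed 189→25 °C: -2035.6 kJ/min
Outlet flows (mol/min): A 71.476, B 17.762
Sensible, products 25→139 °C: 1419 kJ/min
Q = ΔH = -1843.9 kJ/min = -30.732 kW
Heat removed = 30.732 kW

Q_out = 30.7 kW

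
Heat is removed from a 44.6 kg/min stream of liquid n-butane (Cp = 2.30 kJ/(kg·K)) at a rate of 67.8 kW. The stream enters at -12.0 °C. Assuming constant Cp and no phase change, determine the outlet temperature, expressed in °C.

T_out = -51.7 °C

Q = 67.8 kW = 4068 kJ/min
ΔT = Q/(ṁ·Cp) = 4068/(44.6×2.30) = 39.657 K
T_out = -12.0 − 39.657 = -51.657 °C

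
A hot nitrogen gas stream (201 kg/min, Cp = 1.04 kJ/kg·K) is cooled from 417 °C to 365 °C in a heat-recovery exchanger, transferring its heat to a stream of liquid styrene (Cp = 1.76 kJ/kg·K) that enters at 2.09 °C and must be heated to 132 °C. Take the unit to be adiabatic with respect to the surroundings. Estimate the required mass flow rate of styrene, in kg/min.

ṁ_c = 47.5 kg/min

Heat released by hot stream: Q = 201 × 1.04 × (417 − 365) = 10870 kJ/min
Energy balance on cold side (adiabatic exchanger): Q = ṁ_c·Cp_c·(T_c,out − T_c,in)
ṁ_c = 10870 / [1.76 × (132 − 2.09)] = 47.542 kg/min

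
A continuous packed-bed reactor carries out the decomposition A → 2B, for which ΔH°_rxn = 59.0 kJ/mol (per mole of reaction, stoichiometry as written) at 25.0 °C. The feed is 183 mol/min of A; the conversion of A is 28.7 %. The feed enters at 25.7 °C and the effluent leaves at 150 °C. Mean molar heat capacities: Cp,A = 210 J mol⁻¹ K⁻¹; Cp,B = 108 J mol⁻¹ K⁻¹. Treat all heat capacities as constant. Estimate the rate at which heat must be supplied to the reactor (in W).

Extent of reaction ξ = 0.287 × 183 = 52.521 mol/min
Reaction term: ξ·ΔH°_rxn = 52.521 × 59.0 = 3098.7 kJ/min
Sensible, feed 25.7→25 °C: -26.901 kJ/min
Outlet flows (mol/min): A 130.48, B 105.04
Sensible, products 25→150 °C: 4843.1 kJ/min
Q = ΔH = 7915 kJ/min = 131.92 kW
Heat supplied = 131920 W

Q_in = 132000 W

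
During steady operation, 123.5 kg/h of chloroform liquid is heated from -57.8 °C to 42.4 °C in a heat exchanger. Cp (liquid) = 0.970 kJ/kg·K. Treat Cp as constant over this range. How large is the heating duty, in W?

Q = ṁ·Cp·ΔT = 123.5 × 0.970 × (42.4 − -57.8) = 12003 kJ/h
Converting: 12003 / 3600 s = 3.3343 kW
Heating duty = 3334.3 W

Q = 3330 W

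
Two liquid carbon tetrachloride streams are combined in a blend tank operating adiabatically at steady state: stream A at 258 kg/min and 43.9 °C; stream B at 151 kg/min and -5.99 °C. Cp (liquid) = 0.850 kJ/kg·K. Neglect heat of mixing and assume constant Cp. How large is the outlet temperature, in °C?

Energy balance with Q = 0: Σ ṁᵢCp,ᵢ(T_out − Tᵢ) = 0
T_out = Σ ṁᵢCp,ᵢTᵢ / Σ ṁᵢCp,ᵢ
      = 8858.5 / 347.65 = 25.481 °C

T_out = 25.5 °C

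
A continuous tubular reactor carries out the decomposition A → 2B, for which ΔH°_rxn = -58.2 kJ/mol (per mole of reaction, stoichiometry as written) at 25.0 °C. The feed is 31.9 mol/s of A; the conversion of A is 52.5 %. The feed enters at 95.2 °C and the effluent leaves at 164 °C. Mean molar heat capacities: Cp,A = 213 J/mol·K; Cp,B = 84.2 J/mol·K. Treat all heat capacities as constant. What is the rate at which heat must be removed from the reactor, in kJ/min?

Q_out = 36700 kJ/min

Extent of reaction ξ = 0.525 × 31.9 = 16.747 mol/s
Reaction term: ξ·ΔH°_rxn = 16.747 × -58.2 = -974.7 kJ/s
Sensible, feed 95.2→25 °C: -476.99 kJ/s
Outlet flows (mol/s): A 15.152, B 33.495
Sensible, products 25→164 °C: 840.64 kJ/s
Q = ΔH = -611.05 kJ/s = -611.05 kW
Heat removed = 36663 kJ/min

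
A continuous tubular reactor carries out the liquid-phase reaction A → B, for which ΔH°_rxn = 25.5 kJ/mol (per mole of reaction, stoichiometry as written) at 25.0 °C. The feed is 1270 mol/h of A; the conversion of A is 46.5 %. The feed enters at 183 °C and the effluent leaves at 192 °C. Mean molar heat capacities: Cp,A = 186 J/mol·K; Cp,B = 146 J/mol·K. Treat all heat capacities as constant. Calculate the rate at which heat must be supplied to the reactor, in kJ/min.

Q_in = 221 kJ/min

Extent of reaction ξ = 0.465 × 1270 = 590.55 mol/h
Reaction term: ξ·ΔH°_rxn = 590.55 × 25.5 = 15059 kJ/h
Sensible, feed 183→25 °C: -37323 kJ/h
Outlet flows (mol/h): A 679.45, B 590.55
Sensible, products 25→192 °C: 35504 kJ/h
Q = ΔH = 13240 kJ/h = 3.6778 kW
Heat supplied = 220.67 kJ/min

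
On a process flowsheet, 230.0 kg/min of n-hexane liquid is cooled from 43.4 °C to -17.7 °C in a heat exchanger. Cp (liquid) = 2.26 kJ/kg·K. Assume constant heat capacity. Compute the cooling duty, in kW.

Q_c = 529 kW

Q = ṁ·Cp·ΔT = 230.0 × 2.26 × (-17.7 − 43.4) = -31760 kJ/min
Converting: 31760 / 60 s = 529.33 kW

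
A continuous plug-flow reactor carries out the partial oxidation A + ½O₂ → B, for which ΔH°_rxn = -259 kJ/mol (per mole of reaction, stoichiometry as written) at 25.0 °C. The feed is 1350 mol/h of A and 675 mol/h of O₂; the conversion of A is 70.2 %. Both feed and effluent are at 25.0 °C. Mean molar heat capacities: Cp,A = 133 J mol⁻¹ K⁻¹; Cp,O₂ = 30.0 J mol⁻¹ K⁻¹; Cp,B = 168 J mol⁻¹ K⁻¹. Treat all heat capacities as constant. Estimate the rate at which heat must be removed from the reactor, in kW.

Extent of reaction ξ = 0.702 × 1350 = 947.7 mol/h
Reaction term: ξ·ΔH°_rxn = 947.7 × -259 = -245450 kJ/h
Q = ΔH = -245450 kJ/h = -68.182 kW
Heat removed = 68.182 kW

Q_out = 68.2 kW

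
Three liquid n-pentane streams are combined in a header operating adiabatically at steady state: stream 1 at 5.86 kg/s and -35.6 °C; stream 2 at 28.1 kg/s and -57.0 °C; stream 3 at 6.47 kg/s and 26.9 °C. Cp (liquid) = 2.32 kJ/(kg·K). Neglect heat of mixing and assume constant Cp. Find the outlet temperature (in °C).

T_out = -40.5 °C

No heat crosses the boundary, so H_out = H_in.
T_out = Σ ṁᵢCp,ᵢTᵢ / Σ ṁᵢCp,ᵢ
      = -3796.2 / 93.798 = -40.472 °C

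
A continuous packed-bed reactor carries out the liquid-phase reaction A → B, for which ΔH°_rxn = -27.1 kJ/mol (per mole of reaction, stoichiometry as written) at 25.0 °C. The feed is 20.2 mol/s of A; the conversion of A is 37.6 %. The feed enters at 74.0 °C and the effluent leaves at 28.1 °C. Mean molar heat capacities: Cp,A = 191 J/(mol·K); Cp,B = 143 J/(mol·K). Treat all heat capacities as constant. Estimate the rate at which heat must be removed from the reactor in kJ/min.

Q_out = 23000 kJ/min

Extent of reaction ξ = 0.376 × 20.2 = 7.5952 mol/s
Reaction term: ξ·ΔH°_rxn = 7.5952 × -27.1 = -205.83 kJ/s
Sensible, feed 74.0→25 °C: -189.05 kJ/s
Outlet flows (mol/s): A 12.605, B 7.5952
Sensible, products 25→28.1 °C: 10.83 kJ/s
Q = ΔH = -384.05 kJ/s = -384.05 kW
Heat removed = 23043 kJ/min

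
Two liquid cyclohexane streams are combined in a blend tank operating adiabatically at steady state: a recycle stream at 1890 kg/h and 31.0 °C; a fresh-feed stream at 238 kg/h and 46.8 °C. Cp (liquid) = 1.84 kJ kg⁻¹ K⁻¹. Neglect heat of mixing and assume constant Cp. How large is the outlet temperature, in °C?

Energy balance with Q = 0: Σ ṁᵢCp,ᵢ(T_out − Tᵢ) = 0
Σ ṁᵢCp,ᵢTᵢ = 1890×1.84×31.0 + 238×1.84×46.8 = 128300
Σ ṁᵢCp,ᵢ = 1890×1.84 + 238×1.84 = 3915.5
T_out = 128300 / 3915.5 = 32.767 °C

T_out = 32.8 °C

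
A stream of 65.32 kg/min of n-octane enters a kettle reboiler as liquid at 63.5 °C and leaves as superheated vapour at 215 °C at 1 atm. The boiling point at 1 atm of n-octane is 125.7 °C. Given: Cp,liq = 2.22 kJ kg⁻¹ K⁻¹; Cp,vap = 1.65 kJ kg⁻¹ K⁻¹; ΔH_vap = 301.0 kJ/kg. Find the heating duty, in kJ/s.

Q = 638 kJ/s

liquid 63.5→125.7 °C: 138.08 kJ/kg
vaporisation at 125.7 °C: 301 kJ/kg
vapour 125.7→215 °C: 147.34 kJ/kg
Δh = 138.08 + 301 + 147.34 = 586.43 kJ/kg
Q = ṁ·Δh = 65.32 kg/min × 586.43 kJ/kg = 38306 kJ/min
|Q| = 638.43 kW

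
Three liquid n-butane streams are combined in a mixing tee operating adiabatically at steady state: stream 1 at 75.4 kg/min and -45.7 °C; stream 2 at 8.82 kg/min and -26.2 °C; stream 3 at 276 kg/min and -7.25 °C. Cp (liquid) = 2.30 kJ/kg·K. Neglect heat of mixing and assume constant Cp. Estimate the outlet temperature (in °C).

Adiabatic, steady state ⇒ Σ ṁᵢCp,ᵢ(T_out − Tᵢ) = 0
T_out = Σ ṁᵢCp,ᵢTᵢ / Σ ṁᵢCp,ᵢ
      = -13059 / 828.51 = -15.762 °C

T_out = -15.8 °C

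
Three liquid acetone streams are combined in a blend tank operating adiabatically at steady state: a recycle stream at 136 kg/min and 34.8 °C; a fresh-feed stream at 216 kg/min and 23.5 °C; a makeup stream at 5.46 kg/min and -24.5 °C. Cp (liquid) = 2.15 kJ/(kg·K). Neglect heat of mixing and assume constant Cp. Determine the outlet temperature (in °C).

T_out = 27.1 °C

Adiabatic, steady state ⇒ Σ ṁᵢCp,ᵢ(T_out − Tᵢ) = 0
Σ ṁᵢCp,ᵢTᵢ = 136×2.15×34.8 + 216×2.15×23.5 + 5.46×2.15×-24.5 = 20801
Σ ṁᵢCp,ᵢ = 136×2.15 + 216×2.15 + 5.46×2.15 = 768.54
T_out = 20801 / 768.54 = 27.066 °C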